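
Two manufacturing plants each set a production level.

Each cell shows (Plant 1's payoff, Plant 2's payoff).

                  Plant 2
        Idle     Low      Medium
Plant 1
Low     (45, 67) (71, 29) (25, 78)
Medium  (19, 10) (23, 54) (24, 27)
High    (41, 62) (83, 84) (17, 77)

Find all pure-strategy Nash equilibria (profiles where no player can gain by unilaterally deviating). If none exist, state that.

The pure Nash equilibria are (Low, Medium) and (High, Low).

For each strategy profile, look for a profitable unilateral deviation.
(Low, Idle): Plant 2 can switch to Medium (67 → 78). Not NE.
(Low, Low): Plant 1 can switch to High (71 → 83). Not NE.
(Low, Medium): Plant 1 gets 25, best alternative 24; Plant 2 gets 78, best alternative 67. No profitable deviation — NE.
(Medium, Idle): Plant 1 can switch to Low (19 → 45). Not NE.
(Medium, Low): Plant 1 can switch to Low (23 → 71). Not NE.
(Medium, Medium): Plant 1 can switch to Low (24 → 25). Not NE.
(High, Idle): Plant 1 can switch to Low (41 → 45). Not NE.
(High, Low): Plant 1 gets 83, best alternative 71; Plant 2 gets 84, best alternative 77. No profitable deviation — NE.
(High, Medium): Plant 1 can switch to Low (17 → 25). Not NE.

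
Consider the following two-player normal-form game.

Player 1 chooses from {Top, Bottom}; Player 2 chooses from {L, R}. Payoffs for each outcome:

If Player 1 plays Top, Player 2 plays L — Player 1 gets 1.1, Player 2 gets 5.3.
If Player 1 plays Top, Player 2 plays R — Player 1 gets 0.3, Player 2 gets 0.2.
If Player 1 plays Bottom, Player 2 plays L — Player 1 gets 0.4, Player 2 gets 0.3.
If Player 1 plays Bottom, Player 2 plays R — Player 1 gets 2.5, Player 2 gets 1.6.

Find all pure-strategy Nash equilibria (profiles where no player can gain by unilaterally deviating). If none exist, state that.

Check each profile: it is a Nash equilibrium iff no player can strictly gain by switching unilaterally.
(Top, L): Player 1 gets 1.1, best alternative 0.4; Player 2 gets 5.3, best alternative 0.2. No profitable deviation — NE.
(Top, R): Player 1 can switch to Bottom (0.3 → 2.5). Not NE.
(Bottom, L): Player 1 can switch to Top (0.4 → 1.1). Not NE.
(Bottom, R): Player 1 gets 2.5, best alternative 0.3; Player 2 gets 1.6, best alternative 0.3. No profitable deviation — NE.

The pure Nash equilibria are (Top, L); (Bottom, R).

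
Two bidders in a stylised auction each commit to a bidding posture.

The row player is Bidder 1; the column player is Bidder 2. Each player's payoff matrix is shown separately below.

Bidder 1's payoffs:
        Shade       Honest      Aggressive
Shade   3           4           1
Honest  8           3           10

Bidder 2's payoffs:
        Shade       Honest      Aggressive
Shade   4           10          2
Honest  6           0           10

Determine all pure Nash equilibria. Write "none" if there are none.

For each strategy profile, look for a profitable unilateral deviation.
(Shade, Shade): Bidder 1 can switch to Honest (3 → 8). Not NE.
(Shade, Honest): Bidder 1 gets 4, best alternative 3; Bidder 2 gets 10, best alternative 4. No profitable deviation — NE.
(Shade, Aggressive): Bidder 1 can switch to Honest (1 → 10). Not NE.
(Honest, Shade): Bidder 2 can switch to Aggressive (6 → 10). Not NE.
(Honest, Honest): Bidder 1 can switch to Shade (3 → 4). Not NE.
(Honest, Aggressive): Bidder 1 gets 10, best alternative 1; Bidder 2 gets 10, best alternative 6. No profitable deviation — NE.

(Shade, Honest) and (Honest, Aggressive)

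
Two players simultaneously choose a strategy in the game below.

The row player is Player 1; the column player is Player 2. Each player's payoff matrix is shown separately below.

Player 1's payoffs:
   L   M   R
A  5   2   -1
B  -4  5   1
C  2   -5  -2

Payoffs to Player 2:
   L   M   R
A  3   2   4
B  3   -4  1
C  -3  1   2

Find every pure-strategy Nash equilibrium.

No pure-strategy Nash equilibrium.

For each strategy profile, look for a profitable unilateral deviation.
(A, L): Player 2 can switch to R (3 → 4). Not NE.
(A, M): Player 1 can switch to B (2 → 5). Not NE.
(A, R): Player 1 can switch to B (-1 → 1). Not NE.
(B, L): Player 1 can switch to A (-4 → 5). Not NE.
(B, M): Player 2 can switch to L (-4 → 3). Not NE.
(B, R): Player 2 can switch to L (1 → 3). Not NE.
(C, L): Player 1 can switch to A (2 → 5). Not NE.
(C, M): Player 1 can switch to A (-5 → 2). Not NE.
(The remaining 1 profile has a profitable deviation by the same check.)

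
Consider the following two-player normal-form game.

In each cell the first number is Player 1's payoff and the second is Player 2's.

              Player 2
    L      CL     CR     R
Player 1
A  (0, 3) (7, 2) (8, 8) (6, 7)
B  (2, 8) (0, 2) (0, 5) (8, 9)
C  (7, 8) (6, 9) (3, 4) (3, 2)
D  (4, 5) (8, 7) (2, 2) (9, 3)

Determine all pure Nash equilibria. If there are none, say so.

Pure-strategy Nash equilibria: (A, CR), (D, CL)

(A, L): Player 1 can switch to B (0 → 2). Not NE.
(A, CL): Player 1 can switch to D (7 → 8). Not NE.
(A, CR): Player 1 gets 8, best alternative 3; Player 2 gets 8, best alternative 7. No profitable deviation — NE.
(A, R): Player 1 can switch to B (6 → 8). Not NE.
(B, L): Player 1 can switch to C (2 → 7). Not NE.
(B, CL): Player 1 can switch to A (0 → 7). Not NE.
(B, CR): Player 1 can switch to A (0 → 8). Not NE.
(B, R): Player 1 can switch to D (8 → 9). Not NE.
(C, L): Player 2 can switch to CL (8 → 9). Not NE.
(C, CL): Player 1 can switch to A (6 → 7). Not NE.
(C, CR): Player 1 can switch to A (3 → 8). Not NE.
(D, CL): Player 1 gets 8, best alternative 7; Player 2 gets 7, best alternative 5. No profitable deviation — NE.
(The remaining 4 profiles each have a profitable deviation by the same check.)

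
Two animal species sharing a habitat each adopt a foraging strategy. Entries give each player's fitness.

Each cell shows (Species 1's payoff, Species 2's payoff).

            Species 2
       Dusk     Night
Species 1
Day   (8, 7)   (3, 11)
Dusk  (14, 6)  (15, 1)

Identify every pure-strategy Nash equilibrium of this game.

Species 1 against Dusk: payoffs 8, 14 → best response Dusk.
Species 1 against Night: payoffs 3, 15 → best response Dusk.
Species 2 against Day: payoffs 7, 11 → best response Night.
Species 2 against Dusk: payoffs 6, 1 → best response Dusk.
Mutual best responses: (Dusk, Dusk).

(Dusk, Dusk)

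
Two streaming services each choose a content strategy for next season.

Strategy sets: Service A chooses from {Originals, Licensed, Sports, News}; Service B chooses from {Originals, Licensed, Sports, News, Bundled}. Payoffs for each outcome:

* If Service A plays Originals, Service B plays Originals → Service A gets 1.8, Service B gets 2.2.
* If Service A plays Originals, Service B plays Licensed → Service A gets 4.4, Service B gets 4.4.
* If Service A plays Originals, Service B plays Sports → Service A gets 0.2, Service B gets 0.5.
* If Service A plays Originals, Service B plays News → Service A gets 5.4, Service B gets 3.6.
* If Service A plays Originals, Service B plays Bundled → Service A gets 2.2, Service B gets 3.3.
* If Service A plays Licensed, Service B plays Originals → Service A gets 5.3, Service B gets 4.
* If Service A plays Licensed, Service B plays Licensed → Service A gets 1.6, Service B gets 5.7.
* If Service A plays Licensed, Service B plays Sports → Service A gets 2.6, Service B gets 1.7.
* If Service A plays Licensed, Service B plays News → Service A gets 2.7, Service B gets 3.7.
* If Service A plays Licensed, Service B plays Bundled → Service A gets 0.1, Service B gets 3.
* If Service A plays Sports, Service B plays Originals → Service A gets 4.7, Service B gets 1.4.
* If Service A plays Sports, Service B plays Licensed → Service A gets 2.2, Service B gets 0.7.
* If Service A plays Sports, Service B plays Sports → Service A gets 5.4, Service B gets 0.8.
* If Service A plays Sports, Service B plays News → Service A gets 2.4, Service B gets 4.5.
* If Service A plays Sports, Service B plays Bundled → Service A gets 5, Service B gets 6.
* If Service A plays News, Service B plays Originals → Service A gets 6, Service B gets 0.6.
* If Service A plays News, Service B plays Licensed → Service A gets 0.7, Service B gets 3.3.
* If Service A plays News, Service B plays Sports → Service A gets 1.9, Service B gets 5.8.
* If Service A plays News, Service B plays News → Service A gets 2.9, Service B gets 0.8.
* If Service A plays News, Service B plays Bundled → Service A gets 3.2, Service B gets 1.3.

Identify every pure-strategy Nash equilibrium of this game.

Service A against Originals: payoffs 1.8, 5.3, 4.7, 6 → best response News.
Service A against Licensed: payoffs 4.4, 1.6, 2.2, 0.7 → best response Originals.
Service A against Sports: payoffs 0.2, 2.6, 5.4, 1.9 → best response Sports.
Service A against News: payoffs 5.4, 2.7, 2.4, 2.9 → best response Originals.
Service A against Bundled: payoffs 2.2, 0.1, 5, 3.2 → best response Sports.
Service B against Originals: payoffs 2.2, 4.4, 0.5, 3.6, 3.3 → best response Licensed.
Service B against Licensed: payoffs 4, 5.7, 1.7, 3.7, 3 → best response Licensed.
Service B against Sports: payoffs 1.4, 0.7, 0.8, 4.5, 6 → best response Bundled.
Service B against News: payoffs 0.6, 3.3, 5.8, 0.8, 1.3 → best response Sports.
Mutual best responses: (Originals, Licensed); (Sports, Bundled).

(Originals, Licensed); (Sports, Bundled)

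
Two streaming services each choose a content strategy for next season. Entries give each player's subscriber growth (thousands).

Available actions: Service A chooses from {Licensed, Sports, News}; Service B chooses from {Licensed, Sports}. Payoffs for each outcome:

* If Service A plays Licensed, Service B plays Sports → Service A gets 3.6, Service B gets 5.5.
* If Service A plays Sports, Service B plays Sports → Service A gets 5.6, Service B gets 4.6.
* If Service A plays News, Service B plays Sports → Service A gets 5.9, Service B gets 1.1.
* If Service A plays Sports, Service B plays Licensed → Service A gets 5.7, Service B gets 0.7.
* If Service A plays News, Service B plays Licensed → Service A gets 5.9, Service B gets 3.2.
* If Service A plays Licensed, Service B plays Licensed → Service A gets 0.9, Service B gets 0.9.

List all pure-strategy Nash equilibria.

(News, Licensed)

Check each profile: it is a Nash equilibrium iff no player can strictly gain by switching unilaterally.
(Licensed, Licensed): Service A can switch to Sports (0.9 → 5.7). Not NE.
(Licensed, Sports): Service A can switch to Sports (3.6 → 5.6). Not NE.
(Sports, Licensed): Service A can switch to News (5.7 → 5.9). Not NE.
(Sports, Sports): Service A can switch to News (5.6 → 5.9). Not NE.
(News, Licensed): Service A gets 5.9, best alternative 5.7; Service B gets 3.2, best alternative 1.1. No profitable deviation — NE.
(News, Sports): Service B can switch to Licensed (1.1 → 3.2). Not NE.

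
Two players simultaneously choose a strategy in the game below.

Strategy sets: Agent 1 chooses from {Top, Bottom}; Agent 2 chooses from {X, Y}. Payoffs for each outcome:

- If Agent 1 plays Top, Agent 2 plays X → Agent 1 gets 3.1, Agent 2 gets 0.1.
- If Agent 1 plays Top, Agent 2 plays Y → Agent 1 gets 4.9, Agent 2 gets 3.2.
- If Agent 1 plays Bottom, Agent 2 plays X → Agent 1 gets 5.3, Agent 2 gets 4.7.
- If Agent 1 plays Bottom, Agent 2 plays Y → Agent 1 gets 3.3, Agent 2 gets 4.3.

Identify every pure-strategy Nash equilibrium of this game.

Agent 1 against X: payoffs 3.1, 5.3 → best response Bottom.
Agent 1 against Y: payoffs 4.9, 3.3 → best response Top.
Agent 2 against Top: payoffs 0.1, 3.2 → best response Y.
Agent 2 against Bottom: payoffs 4.7, 4.3 → best response X.
Mutual best responses: (Top, Y); (Bottom, X).

(Top, Y), (Bottom, X)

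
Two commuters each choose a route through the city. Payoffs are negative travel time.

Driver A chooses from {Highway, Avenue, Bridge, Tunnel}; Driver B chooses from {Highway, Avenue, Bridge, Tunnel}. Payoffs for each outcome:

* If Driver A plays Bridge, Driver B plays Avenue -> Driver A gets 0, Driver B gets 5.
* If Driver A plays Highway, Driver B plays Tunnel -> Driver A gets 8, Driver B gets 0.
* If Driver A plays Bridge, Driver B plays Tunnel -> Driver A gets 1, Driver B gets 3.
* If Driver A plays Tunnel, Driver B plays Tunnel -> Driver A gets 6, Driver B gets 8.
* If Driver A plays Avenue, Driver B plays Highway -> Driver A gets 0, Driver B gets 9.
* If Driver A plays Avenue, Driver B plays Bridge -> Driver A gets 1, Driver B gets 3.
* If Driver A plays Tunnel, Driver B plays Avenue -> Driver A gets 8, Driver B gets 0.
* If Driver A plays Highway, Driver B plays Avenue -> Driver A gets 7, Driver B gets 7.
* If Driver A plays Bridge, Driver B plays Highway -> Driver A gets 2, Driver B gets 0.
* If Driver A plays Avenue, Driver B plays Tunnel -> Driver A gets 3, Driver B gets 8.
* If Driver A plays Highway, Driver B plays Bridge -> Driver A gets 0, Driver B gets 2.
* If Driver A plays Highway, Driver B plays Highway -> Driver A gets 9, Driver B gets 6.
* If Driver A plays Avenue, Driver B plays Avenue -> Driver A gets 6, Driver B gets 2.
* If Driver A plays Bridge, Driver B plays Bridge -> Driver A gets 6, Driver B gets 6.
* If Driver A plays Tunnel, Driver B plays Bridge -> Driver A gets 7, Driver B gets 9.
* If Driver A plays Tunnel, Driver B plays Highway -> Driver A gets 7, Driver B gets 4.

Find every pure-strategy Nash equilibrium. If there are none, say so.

(Tunnel, Bridge)

(Highway, Highway): Driver B can switch to Avenue (6 → 7). Not NE.
(Highway, Avenue): Driver A can switch to Tunnel (7 → 8). Not NE.
(Highway, Bridge): Driver A can switch to Avenue (0 → 1). Not NE.
(Highway, Tunnel): Driver B can switch to Highway (0 → 6). Not NE.
(Avenue, Highway): Driver A can switch to Highway (0 → 9). Not NE.
(Avenue, Avenue): Driver A can switch to Highway (6 → 7). Not NE.
(Avenue, Bridge): Driver A can switch to Bridge (1 → 6). Not NE.
(Avenue, Tunnel): Driver A can switch to Highway (3 → 8). Not NE.
(Bridge, Highway): Driver A can switch to Highway (2 → 9). Not NE.
(Bridge, Avenue): Driver A can switch to Highway (0 → 7). Not NE.
(Tunnel, Bridge): Driver A gets 7, best alternative 6; Driver B gets 9, best alternative 8. No profitable deviation — NE.
(The remaining 5 profiles each have a profitable deviation by the same check.)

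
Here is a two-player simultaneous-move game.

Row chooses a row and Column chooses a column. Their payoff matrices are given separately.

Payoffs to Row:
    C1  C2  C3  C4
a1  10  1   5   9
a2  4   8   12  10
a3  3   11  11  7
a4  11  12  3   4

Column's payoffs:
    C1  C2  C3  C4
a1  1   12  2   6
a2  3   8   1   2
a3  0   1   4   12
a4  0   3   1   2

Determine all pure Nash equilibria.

(a4, C2)

Row against C1: payoffs 10, 4, 3, 11 → best response a4.
Row against C2: payoffs 1, 8, 11, 12 → best response a4.
Row against C3: payoffs 5, 12, 11, 3 → best response a2.
Row against C4: payoffs 9, 10, 7, 4 → best response a2.
Column against a1: payoffs 1, 12, 2, 6 → best response C2.
Column against a2: payoffs 3, 8, 1, 2 → best response C2.
Column against a3: payoffs 0, 1, 4, 12 → best response C4.
Column against a4: payoffs 0, 3, 1, 2 → best response C2.
Mutual best responses: (a4, C2).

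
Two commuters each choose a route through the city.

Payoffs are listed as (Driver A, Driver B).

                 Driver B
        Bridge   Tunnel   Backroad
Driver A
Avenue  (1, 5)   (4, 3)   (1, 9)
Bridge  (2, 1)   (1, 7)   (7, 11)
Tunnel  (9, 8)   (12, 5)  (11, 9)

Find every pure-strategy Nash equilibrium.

(Avenue, Bridge): Driver A can switch to Bridge (1 → 2). Not NE.
(Avenue, Tunnel): Driver A can switch to Tunnel (4 → 12). Not NE.
(Avenue, Backroad): Driver A can switch to Bridge (1 → 7). Not NE.
(Bridge, Bridge): Driver A can switch to Tunnel (2 → 9). Not NE.
(Bridge, Tunnel): Driver A can switch to Avenue (1 → 4). Not NE.
(Bridge, Backroad): Driver A can switch to Tunnel (7 → 11). Not NE.
(Tunnel, Bridge): Driver B can switch to Backroad (8 → 9). Not NE.
(Tunnel, Tunnel): Driver B can switch to Bridge (5 → 8). Not NE.
(Tunnel, Backroad): Driver A gets 11, best alternative 7; Driver B gets 9, best alternative 8. No profitable deviation — NE.

Pure NE: (Tunnel, Backroad)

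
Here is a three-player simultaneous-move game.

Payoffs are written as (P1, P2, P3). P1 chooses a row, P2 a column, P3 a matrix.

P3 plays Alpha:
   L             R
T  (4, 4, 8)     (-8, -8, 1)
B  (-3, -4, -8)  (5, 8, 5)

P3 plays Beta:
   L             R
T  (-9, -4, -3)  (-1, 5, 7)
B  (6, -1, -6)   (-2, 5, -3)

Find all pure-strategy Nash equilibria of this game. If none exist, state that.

(T, L, Alpha); (T, R, Beta); (B, R, Alpha)

(T, L, Alpha): P1 gets 4, best alternative -3; P2 gets 4, best alternative -8; P3 gets 8, best alternative -3. No profitable deviation — NE.
(T, L, Beta): P1 can switch to B (-9 → 6). Not NE.
(T, R, Alpha): P1 can switch to B (-8 → 5). Not NE.
(T, R, Beta): P1 gets -1, best alternative -2; P2 gets 5, best alternative -4; P3 gets 7, best alternative 1. No profitable deviation — NE.
(B, L, Alpha): P1 can switch to T (-3 → 4). Not NE.
(B, L, Beta): P2 can switch to R (-1 → 5). Not NE.
(B, R, Alpha): P1 gets 5, best alternative -8; P2 gets 8, best alternative -4; P3 gets 5, best alternative -3. No profitable deviation — NE.
(B, R, Beta): P1 can switch to T (-2 → -1). Not NE.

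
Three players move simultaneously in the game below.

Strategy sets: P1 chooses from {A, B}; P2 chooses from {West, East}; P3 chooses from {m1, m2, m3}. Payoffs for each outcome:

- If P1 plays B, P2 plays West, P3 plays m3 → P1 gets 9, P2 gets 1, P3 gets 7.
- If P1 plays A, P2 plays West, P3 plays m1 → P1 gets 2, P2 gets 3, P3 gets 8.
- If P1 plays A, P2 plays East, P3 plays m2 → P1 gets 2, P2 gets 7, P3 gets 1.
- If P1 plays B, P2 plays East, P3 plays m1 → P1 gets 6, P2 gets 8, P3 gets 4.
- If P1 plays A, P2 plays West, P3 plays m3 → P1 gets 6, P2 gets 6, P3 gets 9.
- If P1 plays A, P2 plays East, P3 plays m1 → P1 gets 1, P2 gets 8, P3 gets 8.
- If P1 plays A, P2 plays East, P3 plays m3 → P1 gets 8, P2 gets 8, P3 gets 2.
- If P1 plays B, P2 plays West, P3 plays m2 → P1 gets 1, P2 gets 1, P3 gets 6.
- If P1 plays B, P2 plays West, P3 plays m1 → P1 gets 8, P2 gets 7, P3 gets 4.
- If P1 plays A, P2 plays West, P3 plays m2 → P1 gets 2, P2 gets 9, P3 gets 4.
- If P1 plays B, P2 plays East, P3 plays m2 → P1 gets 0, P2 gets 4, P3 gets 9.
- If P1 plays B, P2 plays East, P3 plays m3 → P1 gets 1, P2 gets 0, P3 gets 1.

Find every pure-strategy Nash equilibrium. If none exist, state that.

The unique pure-strategy Nash equilibrium is (B, West, m3).

(A, West, m1): P1 can switch to B (2 → 8). Not NE.
(A, West, m2): P3 can switch to m1 (4 → 8). Not NE.
(A, West, m3): P1 can switch to B (6 → 9). Not NE.
(A, East, m1): P1 can switch to B (1 → 6). Not NE.
(A, East, m2): P2 can switch to West (7 → 9). Not NE.
(A, East, m3): P3 can switch to m1 (2 → 8). Not NE.
(B, West, m1): P2 can switch to East (7 → 8). Not NE.
(B, West, m2): P1 can switch to A (1 → 2). Not NE.
(B, West, m3): P1 gets 9, best alternative 6; P2 gets 1, best alternative 0; P3 gets 7, best alternative 6. No profitable deviation — NE.
(B, East, m1): P3 can switch to m2 (4 → 9). Not NE.
(B, East, m2): P1 can switch to A (0 → 2). Not NE.
(The remaining 1 profile has a profitable deviation by the same check.)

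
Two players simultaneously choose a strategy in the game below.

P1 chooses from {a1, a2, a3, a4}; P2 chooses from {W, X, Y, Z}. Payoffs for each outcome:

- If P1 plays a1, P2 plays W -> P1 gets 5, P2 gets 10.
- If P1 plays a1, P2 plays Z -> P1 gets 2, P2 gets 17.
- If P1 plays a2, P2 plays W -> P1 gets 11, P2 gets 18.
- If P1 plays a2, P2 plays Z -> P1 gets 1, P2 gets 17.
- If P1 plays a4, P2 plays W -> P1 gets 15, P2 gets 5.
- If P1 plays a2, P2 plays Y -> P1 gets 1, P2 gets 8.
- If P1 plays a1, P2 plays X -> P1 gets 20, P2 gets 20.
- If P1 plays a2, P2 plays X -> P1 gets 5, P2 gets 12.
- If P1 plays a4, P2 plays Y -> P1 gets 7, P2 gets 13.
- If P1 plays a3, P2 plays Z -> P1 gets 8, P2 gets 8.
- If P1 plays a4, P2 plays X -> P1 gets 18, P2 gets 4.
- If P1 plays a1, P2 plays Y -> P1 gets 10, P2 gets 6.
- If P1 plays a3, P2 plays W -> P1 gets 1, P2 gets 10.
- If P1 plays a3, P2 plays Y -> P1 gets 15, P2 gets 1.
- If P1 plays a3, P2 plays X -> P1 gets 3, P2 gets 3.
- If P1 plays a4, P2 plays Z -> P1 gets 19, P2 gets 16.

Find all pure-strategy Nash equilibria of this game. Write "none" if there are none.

P1 against W: payoffs 5, 11, 1, 15 → best response a4.
P1 against X: payoffs 20, 5, 3, 18 → best response a1.
P1 against Y: payoffs 10, 1, 15, 7 → best response a3.
P1 against Z: payoffs 2, 1, 8, 19 → best response a4.
P2 against a1: payoffs 10, 20, 6, 17 → best response X.
P2 against a2: payoffs 18, 12, 8, 17 → best response W.
P2 against a3: payoffs 10, 3, 1, 8 → best response W.
P2 against a4: payoffs 5, 4, 13, 16 → best response Z.
Mutual best responses: (a1, X); (a4, Z).

(a1, X) and (a4, Z)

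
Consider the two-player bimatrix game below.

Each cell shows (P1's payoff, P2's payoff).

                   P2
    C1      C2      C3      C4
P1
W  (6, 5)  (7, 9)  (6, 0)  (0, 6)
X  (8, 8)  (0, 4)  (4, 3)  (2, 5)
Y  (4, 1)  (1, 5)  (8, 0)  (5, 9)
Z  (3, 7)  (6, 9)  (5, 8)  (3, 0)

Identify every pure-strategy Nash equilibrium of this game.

The pure Nash equilibria are (W, C2), (X, C1), (Y, C4).

For each player, find the best response to each opponent profile; mutual best responses are the pure NE.
P1 against C1: payoffs 6, 8, 4, 3 → best response X.
P1 against C2: payoffs 7, 0, 1, 6 → best response W.
P1 against C3: payoffs 6, 4, 8, 5 → best response Y.
P1 against C4: payoffs 0, 2, 5, 3 → best response Y.
P2 against W: payoffs 5, 9, 0, 6 → best response C2.
P2 against X: payoffs 8, 4, 3, 5 → best response C1.
P2 against Y: payoffs 1, 5, 0, 9 → best response C4.
P2 against Z: payoffs 7, 9, 8, 0 → best response C2.
Mutual best responses: (W, C2); (X, C1); (Y, C4).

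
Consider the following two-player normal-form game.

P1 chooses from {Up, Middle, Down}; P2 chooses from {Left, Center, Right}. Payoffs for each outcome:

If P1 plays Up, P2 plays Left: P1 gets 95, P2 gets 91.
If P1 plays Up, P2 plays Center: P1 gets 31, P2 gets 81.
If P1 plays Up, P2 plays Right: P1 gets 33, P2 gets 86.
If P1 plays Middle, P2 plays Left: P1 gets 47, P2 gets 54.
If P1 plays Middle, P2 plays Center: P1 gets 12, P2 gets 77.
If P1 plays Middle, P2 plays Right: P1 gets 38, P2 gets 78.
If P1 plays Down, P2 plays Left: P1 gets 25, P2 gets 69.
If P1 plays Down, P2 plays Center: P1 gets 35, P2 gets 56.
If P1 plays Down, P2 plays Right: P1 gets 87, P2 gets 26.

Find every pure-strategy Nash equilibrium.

P1 against Left: payoffs 95, 47, 25 → best response Up.
P1 against Center: payoffs 31, 12, 35 → best response Down.
P1 against Right: payoffs 33, 38, 87 → best response Down.
P2 against Up: payoffs 91, 81, 86 → best response Left.
P2 against Middle: payoffs 54, 77, 78 → best response Right.
P2 against Down: payoffs 69, 56, 26 → best response Left.
Mutual best responses: (Up, Left).

The unique pure-strategy Nash equilibrium is (Up, Left).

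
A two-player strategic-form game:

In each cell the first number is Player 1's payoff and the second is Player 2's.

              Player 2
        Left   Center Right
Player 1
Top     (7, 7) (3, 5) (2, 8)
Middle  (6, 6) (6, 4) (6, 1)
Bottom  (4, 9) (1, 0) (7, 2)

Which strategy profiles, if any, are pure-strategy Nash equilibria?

No pure-strategy Nash equilibrium.

Player 1 against Left: payoffs 7, 6, 4 → best response Top.
Player 1 against Center: payoffs 3, 6, 1 → best response Middle.
Player 1 against Right: payoffs 2, 6, 7 → best response Bottom.
Player 2 against Top: payoffs 7, 5, 8 → best response Right.
Player 2 against Middle: payoffs 6, 4, 1 → best response Left.
Player 2 against Bottom: payoffs 9, 0, 2 → best response Left.
No profile is a mutual best response for all players.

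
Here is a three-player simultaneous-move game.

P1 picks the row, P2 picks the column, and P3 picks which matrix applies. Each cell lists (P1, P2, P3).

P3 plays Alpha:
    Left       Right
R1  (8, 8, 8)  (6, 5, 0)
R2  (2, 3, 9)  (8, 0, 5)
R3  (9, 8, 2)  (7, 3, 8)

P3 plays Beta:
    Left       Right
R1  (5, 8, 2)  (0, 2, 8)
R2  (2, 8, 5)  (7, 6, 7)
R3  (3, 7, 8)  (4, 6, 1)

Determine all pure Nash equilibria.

(R1, Left, Alpha): P1 can switch to R3 (8 → 9). Not NE.
(R1, Left, Beta): P3 can switch to Alpha (2 → 8). Not NE.
(R1, Right, Alpha): P1 can switch to R2 (6 → 8). Not NE.
(R1, Right, Beta): P1 can switch to R2 (0 → 7). Not NE.
(R2, Left, Alpha): P1 can switch to R1 (2 → 8). Not NE.
(R2, Left, Beta): P1 can switch to R1 (2 → 5). Not NE.
(R2, Right, Alpha): P2 can switch to Left (0 → 3). Not NE.
(R2, Right, Beta): P2 can switch to Left (6 → 8). Not NE.
(The remaining 4 profiles each have a profitable deviation by the same check.)

none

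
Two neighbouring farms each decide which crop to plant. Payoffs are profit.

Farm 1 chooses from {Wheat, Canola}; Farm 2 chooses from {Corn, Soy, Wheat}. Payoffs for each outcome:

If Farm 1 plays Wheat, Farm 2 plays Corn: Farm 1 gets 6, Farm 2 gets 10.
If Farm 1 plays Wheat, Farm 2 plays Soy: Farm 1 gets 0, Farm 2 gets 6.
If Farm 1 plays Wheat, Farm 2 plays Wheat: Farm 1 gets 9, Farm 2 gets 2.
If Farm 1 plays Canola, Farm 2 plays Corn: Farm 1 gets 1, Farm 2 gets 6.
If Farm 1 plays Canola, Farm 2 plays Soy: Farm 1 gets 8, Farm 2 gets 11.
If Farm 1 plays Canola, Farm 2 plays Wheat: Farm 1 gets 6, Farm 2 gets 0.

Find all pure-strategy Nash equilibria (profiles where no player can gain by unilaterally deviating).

(Wheat, Corn) and (Canola, Soy)

For each player, find the best response to each opponent profile; mutual best responses are the pure NE.
Farm 1 against Corn: payoffs 6, 1 → best response Wheat.
Farm 1 against Soy: payoffs 0, 8 → best response Canola.
Farm 1 against Wheat: payoffs 9, 6 → best response Wheat.
Farm 2 against Wheat: payoffs 10, 6, 2 → best response Corn.
Farm 2 against Canola: payoffs 6, 11, 0 → best response Soy.
Mutual best responses: (Wheat, Corn); (Canola, Soy).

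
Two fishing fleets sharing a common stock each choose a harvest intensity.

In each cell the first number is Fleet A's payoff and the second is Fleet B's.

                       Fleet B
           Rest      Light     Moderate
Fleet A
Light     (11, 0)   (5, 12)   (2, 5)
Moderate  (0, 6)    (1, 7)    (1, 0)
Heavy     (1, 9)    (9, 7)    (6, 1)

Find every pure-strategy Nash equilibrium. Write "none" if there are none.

none

Fleet A against Rest: payoffs 11, 0, 1 → best response Light.
Fleet A against Light: payoffs 5, 1, 9 → best response Heavy.
Fleet A against Moderate: payoffs 2, 1, 6 → best response Heavy.
Fleet B against Light: payoffs 0, 12, 5 → best response Light.
Fleet B against Moderate: payoffs 6, 7, 0 → best response Light.
Fleet B against Heavy: payoffs 9, 7, 1 → best response Rest.
No profile is a mutual best response for all players.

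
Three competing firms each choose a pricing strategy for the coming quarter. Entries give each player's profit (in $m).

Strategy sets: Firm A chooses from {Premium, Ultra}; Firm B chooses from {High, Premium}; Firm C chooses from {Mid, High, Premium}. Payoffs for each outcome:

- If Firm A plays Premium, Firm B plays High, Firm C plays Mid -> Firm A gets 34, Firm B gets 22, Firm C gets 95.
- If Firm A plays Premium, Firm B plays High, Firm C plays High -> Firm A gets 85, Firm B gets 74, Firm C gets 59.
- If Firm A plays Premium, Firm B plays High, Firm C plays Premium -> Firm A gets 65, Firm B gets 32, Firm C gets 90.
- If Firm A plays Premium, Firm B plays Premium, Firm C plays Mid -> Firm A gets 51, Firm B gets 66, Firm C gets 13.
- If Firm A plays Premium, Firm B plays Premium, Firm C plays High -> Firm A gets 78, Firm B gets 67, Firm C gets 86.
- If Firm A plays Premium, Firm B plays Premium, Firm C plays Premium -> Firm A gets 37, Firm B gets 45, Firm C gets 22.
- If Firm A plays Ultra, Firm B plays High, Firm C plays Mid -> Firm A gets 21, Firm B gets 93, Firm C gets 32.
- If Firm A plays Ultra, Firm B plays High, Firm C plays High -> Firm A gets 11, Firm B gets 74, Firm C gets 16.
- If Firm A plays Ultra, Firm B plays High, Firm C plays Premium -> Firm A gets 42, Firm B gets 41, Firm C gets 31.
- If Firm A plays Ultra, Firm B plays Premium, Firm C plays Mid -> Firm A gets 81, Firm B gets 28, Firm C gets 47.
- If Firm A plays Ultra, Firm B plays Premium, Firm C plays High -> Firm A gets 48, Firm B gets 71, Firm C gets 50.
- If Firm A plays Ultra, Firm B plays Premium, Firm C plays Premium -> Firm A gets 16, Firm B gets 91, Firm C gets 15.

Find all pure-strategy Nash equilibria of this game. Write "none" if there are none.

This game has no pure Nash equilibrium.

Firm A against (High, Mid): payoffs 34, 21 → best response Premium.
Firm A against (High, High): payoffs 85, 11 → best response Premium.
Firm A against (High, Premium): payoffs 65, 42 → best response Premium.
Firm A against (Premium, Mid): payoffs 51, 81 → best response Ultra.
Firm A against (Premium, High): payoffs 78, 48 → best response Premium.
Firm A against (Premium, Premium): payoffs 37, 16 → best response Premium.
Firm B against (Premium, Mid): payoffs 22, 66 → best response Premium.
Firm B against (Premium, High): payoffs 74, 67 → best response High.
Firm B against (Premium, Premium): payoffs 32, 45 → best response Premium.
Firm B against (Ultra, Mid): payoffs 93, 28 → best response High.
Firm B against (Ultra, High): payoffs 74, 71 → best response High.
Firm B against (Ultra, Premium): payoffs 41, 91 → best response Premium.
Firm C against (Premium, High): payoffs 95, 59, 90 → best response Mid.
Firm C against (Premium, Premium): payoffs 13, 86, 22 → best response High.
Firm C against (Ultra, High): payoffs 32, 16, 31 → best response Mid.
Firm C against (Ultra, Premium): payoffs 47, 50, 15 → best response High.
No profile is a mutual best response for all players.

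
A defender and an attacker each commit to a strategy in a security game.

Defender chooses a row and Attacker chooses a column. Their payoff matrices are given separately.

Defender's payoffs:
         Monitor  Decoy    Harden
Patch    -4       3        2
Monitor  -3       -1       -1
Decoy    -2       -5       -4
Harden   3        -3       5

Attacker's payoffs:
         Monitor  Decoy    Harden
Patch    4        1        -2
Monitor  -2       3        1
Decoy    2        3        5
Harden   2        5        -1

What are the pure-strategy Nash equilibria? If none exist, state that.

(Patch, Monitor): Defender can switch to Monitor (-4 → -3). Not NE.
(Patch, Decoy): Attacker can switch to Monitor (1 → 4). Not NE.
(Patch, Harden): Defender can switch to Harden (2 → 5). Not NE.
(Monitor, Monitor): Defender can switch to Decoy (-3 → -2). Not NE.
(Monitor, Decoy): Defender can switch to Patch (-1 → 3). Not NE.
(Monitor, Harden): Defender can switch to Patch (-1 → 2). Not NE.
(Decoy, Monitor): Defender can switch to Harden (-2 → 3). Not NE.
(Decoy, Decoy): Defender can switch to Patch (-5 → 3). Not NE.
(Decoy, Harden): Defender can switch to Patch (-4 → 2). Not NE.
(Harden, Monitor): Attacker can switch to Decoy (2 → 5). Not NE.
(The remaining 2 profiles each have a profitable deviation by the same check.)

none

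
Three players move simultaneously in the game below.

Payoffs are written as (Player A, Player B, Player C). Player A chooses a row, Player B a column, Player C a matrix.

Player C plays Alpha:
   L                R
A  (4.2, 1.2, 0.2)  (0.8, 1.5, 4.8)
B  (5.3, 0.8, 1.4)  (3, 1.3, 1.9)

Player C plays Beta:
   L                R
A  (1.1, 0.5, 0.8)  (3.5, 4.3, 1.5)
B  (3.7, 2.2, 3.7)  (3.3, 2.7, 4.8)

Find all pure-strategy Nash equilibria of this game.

Mark each player's best response to every combination of opponents' strategies; a profile where every player is best-responding is a pure Nash equilibrium.
Player A against (L, Alpha): payoffs 4.2, 5.3 → best response B.
Player A against (L, Beta): payoffs 1.1, 3.7 → best response B.
Player A against (R, Alpha): payoffs 0.8, 3 → best response B.
Player A against (R, Beta): payoffs 3.5, 3.3 → best response A.
Player B against (A, Alpha): payoffs 1.2, 1.5 → best response R.
Player B against (A, Beta): payoffs 0.5, 4.3 → best response R.
Player B against (B, Alpha): payoffs 0.8, 1.3 → best response R.
Player B against (B, Beta): payoffs 2.2, 2.7 → best response R.
Player C against (A, L): payoffs 0.2, 0.8 → best response Beta.
Player C against (A, R): payoffs 4.8, 1.5 → best response Alpha.
Player C against (B, L): payoffs 1.4, 3.7 → best response Beta.
Player C against (B, R): payoffs 1.9, 4.8 → best response Beta.
No profile is a mutual best response for all players.

There is no pure-strategy Nash equilibrium.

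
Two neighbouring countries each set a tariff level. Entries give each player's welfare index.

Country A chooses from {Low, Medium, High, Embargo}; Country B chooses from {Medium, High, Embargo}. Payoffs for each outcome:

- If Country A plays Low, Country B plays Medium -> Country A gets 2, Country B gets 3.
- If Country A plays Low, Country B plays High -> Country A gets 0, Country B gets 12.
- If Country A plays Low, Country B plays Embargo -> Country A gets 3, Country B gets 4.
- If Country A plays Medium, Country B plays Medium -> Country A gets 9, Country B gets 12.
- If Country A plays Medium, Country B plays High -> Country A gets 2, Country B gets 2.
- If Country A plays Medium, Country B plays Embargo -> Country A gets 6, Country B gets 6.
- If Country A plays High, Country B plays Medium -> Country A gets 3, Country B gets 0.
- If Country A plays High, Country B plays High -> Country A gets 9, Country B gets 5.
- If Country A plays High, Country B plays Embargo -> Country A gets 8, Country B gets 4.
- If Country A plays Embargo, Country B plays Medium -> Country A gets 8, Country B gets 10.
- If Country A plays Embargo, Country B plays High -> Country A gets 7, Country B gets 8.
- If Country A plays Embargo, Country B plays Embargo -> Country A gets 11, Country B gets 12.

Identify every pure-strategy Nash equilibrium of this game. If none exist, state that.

Mark each player's best response to every combination of opponents' strategies; a profile where every player is best-responding is a pure Nash equilibrium.
Country A against Medium: payoffs 2, 9, 3, 8 → best response Medium.
Country A against High: payoffs 0, 2, 9, 7 → best response High.
Country A against Embargo: payoffs 3, 6, 8, 11 → best response Embargo.
Country B against Low: payoffs 3, 12, 4 → best response High.
Country B against Medium: payoffs 12, 2, 6 → best response Medium.
Country B against High: payoffs 0, 5, 4 → best response High.
Country B against Embargo: payoffs 10, 8, 12 → best response Embargo.
Mutual best responses: (Medium, Medium); (High, High); (Embargo, Embargo).

(Medium, Medium), (High, High), (Embargo, Embargo)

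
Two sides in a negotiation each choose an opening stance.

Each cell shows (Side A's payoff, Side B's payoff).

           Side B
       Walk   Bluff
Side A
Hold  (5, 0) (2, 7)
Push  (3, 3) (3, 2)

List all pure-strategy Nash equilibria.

There is no pure-strategy Nash equilibrium.

Side A against Walk: payoffs 5, 3 → best response Hold.
Side A against Bluff: payoffs 2, 3 → best response Push.
Side B against Hold: payoffs 0, 7 → best response Bluff.
Side B against Push: payoffs 3, 2 → best response Walk.
No profile is a mutual best response for all players.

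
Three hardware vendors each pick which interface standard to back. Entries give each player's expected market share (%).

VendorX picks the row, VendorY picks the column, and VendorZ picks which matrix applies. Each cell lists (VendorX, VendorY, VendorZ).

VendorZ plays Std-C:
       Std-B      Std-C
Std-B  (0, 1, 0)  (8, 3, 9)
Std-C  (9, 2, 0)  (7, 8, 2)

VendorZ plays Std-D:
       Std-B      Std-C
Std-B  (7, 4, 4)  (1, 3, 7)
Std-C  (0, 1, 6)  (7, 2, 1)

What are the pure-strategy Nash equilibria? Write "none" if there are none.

(Std-B, Std-B, Std-C): VendorX can switch to Std-C (0 → 9). Not NE.
(Std-B, Std-B, Std-D): VendorX gets 7, best alternative 0; VendorY gets 4, best alternative 3; VendorZ gets 4, best alternative 0. No profitable deviation — NE.
(Std-B, Std-C, Std-C): VendorX gets 8, best alternative 7; VendorY gets 3, best alternative 1; VendorZ gets 9, best alternative 7. No profitable deviation — NE.
(Std-B, Std-C, Std-D): VendorX can switch to Std-C (1 → 7). Not NE.
(Std-C, Std-B, Std-C): VendorY can switch to Std-C (2 → 8). Not NE.
(Std-C, Std-B, Std-D): VendorX can switch to Std-B (0 → 7). Not NE.
(Std-C, Std-C, Std-C): VendorX can switch to Std-B (7 → 8). Not NE.
(Std-C, Std-C, Std-D): VendorZ can switch to Std-C (1 → 2). Not NE.

The pure Nash equilibria are (Std-B, Std-B, Std-D) and (Std-B, Std-C, Std-C).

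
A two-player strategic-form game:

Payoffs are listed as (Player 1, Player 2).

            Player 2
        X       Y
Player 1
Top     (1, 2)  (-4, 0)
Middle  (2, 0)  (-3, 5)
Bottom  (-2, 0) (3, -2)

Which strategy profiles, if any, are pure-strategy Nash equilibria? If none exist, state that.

For each strategy profile, look for a profitable unilateral deviation.
(Top, X): Player 1 can switch to Middle (1 → 2). Not NE.
(Top, Y): Player 1 can switch to Middle (-4 → -3). Not NE.
(Middle, X): Player 2 can switch to Y (0 → 5). Not NE.
(Middle, Y): Player 1 can switch to Bottom (-3 → 3). Not NE.
(Bottom, X): Player 1 can switch to Top (-2 → 1). Not NE.
(Bottom, Y): Player 2 can switch to X (-2 → 0). Not NE.

This game has no pure Nash equilibrium.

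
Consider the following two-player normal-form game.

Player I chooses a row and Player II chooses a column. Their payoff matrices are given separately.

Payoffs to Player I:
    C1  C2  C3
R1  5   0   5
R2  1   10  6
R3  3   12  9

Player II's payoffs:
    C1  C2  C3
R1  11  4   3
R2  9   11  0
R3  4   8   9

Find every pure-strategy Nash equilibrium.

Player I against C1: payoffs 5, 1, 3 → best response R1.
Player I against C2: payoffs 0, 10, 12 → best response R3.
Player I against C3: payoffs 5, 6, 9 → best response R3.
Player II against R1: payoffs 11, 4, 3 → best response C1.
Player II against R2: payoffs 9, 11, 0 → best response C2.
Player II against R3: payoffs 4, 8, 9 → best response C3.
Mutual best responses: (R1, C1); (R3, C3).

Pure-strategy Nash equilibria: (R1, C1) and (R3, C3)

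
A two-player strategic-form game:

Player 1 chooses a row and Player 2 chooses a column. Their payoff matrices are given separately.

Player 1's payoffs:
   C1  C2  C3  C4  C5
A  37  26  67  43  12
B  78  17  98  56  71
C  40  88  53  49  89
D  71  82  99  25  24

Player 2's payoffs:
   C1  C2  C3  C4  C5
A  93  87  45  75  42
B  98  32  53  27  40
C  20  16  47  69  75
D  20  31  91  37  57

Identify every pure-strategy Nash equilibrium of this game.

The pure Nash equilibria are (B, C1) and (C, C5) and (D, C3).

For each player, find the best response to each opponent profile; mutual best responses are the pure NE.
Player 1 against C1: payoffs 37, 78, 40, 71 → best response B.
Player 1 against C2: payoffs 26, 17, 88, 82 → best response C.
Player 1 against C3: payoffs 67, 98, 53, 99 → best response D.
Player 1 against C4: payoffs 43, 56, 49, 25 → best response B.
Player 1 against C5: payoffs 12, 71, 89, 24 → best response C.
Player 2 against A: payoffs 93, 87, 45, 75, 42 → best response C1.
Player 2 against B: payoffs 98, 32, 53, 27, 40 → best response C1.
Player 2 against C: payoffs 20, 16, 47, 69, 75 → best response C5.
Player 2 against D: payoffs 20, 31, 91, 37, 57 → best response C3.
Mutual best responses: (B, C1); (C, C5); (D, C3).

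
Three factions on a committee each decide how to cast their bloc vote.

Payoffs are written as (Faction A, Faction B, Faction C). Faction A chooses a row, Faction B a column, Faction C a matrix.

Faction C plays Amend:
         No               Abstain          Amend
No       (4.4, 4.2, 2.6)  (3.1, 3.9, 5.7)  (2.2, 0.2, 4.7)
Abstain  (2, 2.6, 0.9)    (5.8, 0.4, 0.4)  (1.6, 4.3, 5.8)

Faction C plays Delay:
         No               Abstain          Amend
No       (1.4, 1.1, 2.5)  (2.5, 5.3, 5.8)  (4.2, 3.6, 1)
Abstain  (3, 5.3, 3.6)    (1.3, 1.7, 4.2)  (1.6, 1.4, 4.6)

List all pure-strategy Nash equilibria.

Faction A against (No, Amend): payoffs 4.4, 2 → best response No.
Faction A against (No, Delay): payoffs 1.4, 3 → best response Abstain.
Faction A against (Abstain, Amend): payoffs 3.1, 5.8 → best response Abstain.
Faction A against (Abstain, Delay): payoffs 2.5, 1.3 → best response No.
Faction A against (Amend, Amend): payoffs 2.2, 1.6 → best response No.
Faction A against (Amend, Delay): payoffs 4.2, 1.6 → best response No.
Faction B against (No, Amend): payoffs 4.2, 3.9, 0.2 → best response No.
Faction B against (No, Delay): payoffs 1.1, 5.3, 3.6 → best response Abstain.
Faction B against (Abstain, Amend): payoffs 2.6, 0.4, 4.3 → best response Amend.
Faction B against (Abstain, Delay): payoffs 5.3, 1.7, 1.4 → best response No.
Faction C against (No, No): payoffs 2.6, 2.5 → best response Amend.
Faction C against (No, Abstain): payoffs 5.7, 5.8 → best response Delay.
Faction C against (No, Amend): payoffs 4.7, 1 → best response Amend.
Faction C against (Abstain, No): payoffs 0.9, 3.6 → best response Delay.
Faction C against (Abstain, Abstain): payoffs 0.4, 4.2 → best response Delay.
Faction C against (Abstain, Amend): payoffs 5.8, 4.6 → best response Amend.
Mutual best responses: (No, No, Amend); (No, Abstain, Delay); (Abstain, No, Delay).

(No, No, Amend); (No, Abstain, Delay); (Abstain, No, Delay)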